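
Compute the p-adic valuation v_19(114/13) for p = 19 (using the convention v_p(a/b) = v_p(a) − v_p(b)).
v_19(114/13) = 1

Factor powers of 19 from the numerator and denominator of the reduced fraction: 114 = 19^1 · 6 and 13 = 19^0 · 13. Apply v_p(a/b) = v_p(a) − v_p(b): v_19(114/13) = 1 − 0 = 1.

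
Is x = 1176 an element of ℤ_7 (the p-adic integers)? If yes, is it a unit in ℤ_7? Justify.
x ∈ ℤ_7 but not a unit; v_7(x) = 2 > 0

ℤ_7 = {x ∈ ℚ_7 : v_7(x) ≥ 0} and ℤ_7^× = {x ∈ ℤ_7 : v_7(x) = 0}. Here v_7(1176) = v_7(num) − v_7(den) = 2; compare against these criteria.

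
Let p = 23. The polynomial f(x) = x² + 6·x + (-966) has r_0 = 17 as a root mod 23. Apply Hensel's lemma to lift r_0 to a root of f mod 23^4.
r_3 = 176519 (mod 279841)

Hensel: r_{i+1} = r_i − f(r_i)·(f′(r_i))^{-1} mod 23^{i+2}, f′(x) = 2x + 6. Iterate:
  r_0 = 17 (mod 23)
  r_1 = 362 (mod 529)
  r_2 = 6181 (mod 12167)
  r_3 = 176519 (mod 279841)
Final: r = 176519 satisfies f(r) ≡ 0 mod 23^4.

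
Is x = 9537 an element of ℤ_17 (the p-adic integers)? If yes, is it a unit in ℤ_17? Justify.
x ∈ ℤ_17 but not a unit; v_17(x) = 2 > 0

ℤ_17 = {x ∈ ℚ_17 : v_17(x) ≥ 0} and ℤ_17^× = {x ∈ ℤ_17 : v_17(x) = 0}. Here v_17(9537) = v_17(num) − v_17(den) = 2; compare against these criteria.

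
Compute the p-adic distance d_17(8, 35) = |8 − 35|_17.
d_17(8, 35) = 1

Step 1 — x − y = 8 − 35 = -27. Step 2 — v_17(-27) = 0 (factor: -27 = −(17^0 · 27); the sign does not affect v_p). Step 3 — |x − y|_17 = 17^{0} = 1.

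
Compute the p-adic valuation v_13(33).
v_13(33) = 0

v_13(n) is the largest exponent k such that 13^k divides n. Factor out: 33 = 13^0 · 33. (Sign doesn't affect v_p.) So v_13(33) = 0.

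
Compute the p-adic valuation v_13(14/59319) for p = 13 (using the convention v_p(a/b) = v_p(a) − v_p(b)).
v_13(14/59319) = -3

Factor powers of 13 from the numerator and denominator of the reduced fraction: 14 = 13^0 · 14 and 59319 = 13^3 · 27. Apply v_p(a/b) = v_p(a) − v_p(b): v_13(14/59319) = 0 − 3 = -3.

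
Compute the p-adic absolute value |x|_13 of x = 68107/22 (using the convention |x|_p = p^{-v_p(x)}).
|68107/22|_13 = 1/2197

Step 1 — compute v_13(x) by factoring powers of 13 out of the numerator and denominator: v_13(68107/22) = 3. Step 2 — apply |x|_p = p^{-v_p(x)} = 13^{-3} = 1/2197.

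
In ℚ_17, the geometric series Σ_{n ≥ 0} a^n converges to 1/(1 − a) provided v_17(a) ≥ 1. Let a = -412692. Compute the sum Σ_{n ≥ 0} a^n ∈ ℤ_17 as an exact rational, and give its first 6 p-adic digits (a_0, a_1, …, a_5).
Σ a^n = 1/(1 − a) = 1/412693;  first 6 digits = (1, 0, 0, 1, 12, 16)

v_17(a) = 3 ≥ 1, so the series converges in ℤ_17 to 1/(1 − a) = 1/(1 − (-412692)) = 1/412693. Expand this rational in ℤ_17: compute digits iteratively via d_i = x_i mod 17, x_{i+1} = (x_i − d_i)/17. The first 6 digits are (1, 0, 0, 1, 12, 16).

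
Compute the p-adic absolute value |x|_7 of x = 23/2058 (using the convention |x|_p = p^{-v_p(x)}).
|23/2058|_7 = 343

Step 1 — compute v_7(x) by factoring powers of 7 out of the numerator and denominator: v_7(23/2058) = -3. Step 2 — apply |x|_p = p^{-v_p(x)} = 7^{3} = 343.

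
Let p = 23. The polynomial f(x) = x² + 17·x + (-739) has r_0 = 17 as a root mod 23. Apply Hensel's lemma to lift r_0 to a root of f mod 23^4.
r_3 = 26605 (mod 279841)

Hensel: r_{i+1} = r_i − f(r_i)·(f′(r_i))^{-1} mod 23^{i+2}, f′(x) = 2x + 17. Iterate:
  r_0 = 17 (mod 23)
  r_1 = 155 (mod 529)
  r_2 = 2271 (mod 12167)
  r_3 = 26605 (mod 279841)
Final: r = 26605 satisfies f(r) ≡ 0 mod 23^4.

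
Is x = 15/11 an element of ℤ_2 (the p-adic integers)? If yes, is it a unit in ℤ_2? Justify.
x ∈ ℤ_2^× (unit); v_2(x) = 0

ℤ_2 = {x ∈ ℚ_2 : v_2(x) ≥ 0} and ℤ_2^× = {x ∈ ℤ_2 : v_2(x) = 0}. Here v_2(15/11) = v_2(num) − v_2(den) = 0; compare against these criteria.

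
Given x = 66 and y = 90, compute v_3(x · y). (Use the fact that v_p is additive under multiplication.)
v_3(5940) = 3

v_p(x) = 1 (factor: 66 = 3^1 · 22); v_p(y) = 2 (factor: 90 = 3^2 · 10). Additivity: v_p(xy) = v_p(x) + v_p(y) = 1 + 2 = 3. (Direct check: xy = 5940 = 3^3 · (220).)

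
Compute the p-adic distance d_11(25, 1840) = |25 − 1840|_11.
d_11(25, 1840) = 1/121

Step 1 — x − y = 25 − 1840 = -1815. Step 2 — v_11(-1815) = 2 (factor: -1815 = −(11^2 · 15); the sign does not affect v_p). Step 3 — |x − y|_11 = 11^{-2} = 1/121.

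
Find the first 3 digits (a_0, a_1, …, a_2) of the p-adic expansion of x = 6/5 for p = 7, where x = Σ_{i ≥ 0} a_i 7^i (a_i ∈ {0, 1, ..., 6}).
(a_0, …, a_2) = (4, 1, 4)

v_7(6/5) = 0 (numerator and denominator both coprime to 7), so x ∈ ℤ_7^×. Compute digits iteratively via a_i = x_i mod 7, x_{i+1} = (x_i − a_i)/7, with x_0 = x:
  x_0 = 6/5;  a_0 = 4;  x_1 = (x_0 − 4)/7 = -2/5
  x_1 = -2/5;  a_1 = 1;  x_2 = (x_1 − 1)/7 = -1/5
  x_2 = -1/5;  a_2 = 4;  x_3 = (x_2 − 4)/7 = -3/5
Digits: (4, 1, 4).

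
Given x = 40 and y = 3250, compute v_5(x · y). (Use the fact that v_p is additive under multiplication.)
v_5(130000) = 4

v_p(x) = 1 (factor: 40 = 5^1 · 8); v_p(y) = 3 (factor: 3250 = 5^3 · 26). Additivity: v_p(xy) = v_p(x) + v_p(y) = 1 + 3 = 4. (Direct check: xy = 130000 = 5^4 · (208).)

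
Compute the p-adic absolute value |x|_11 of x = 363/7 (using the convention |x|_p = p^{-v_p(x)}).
|363/7|_11 = 1/121

Step 1 — compute v_11(x) by factoring powers of 11 out of the numerator and denominator: v_11(363/7) = 2. Step 2 — apply |x|_p = p^{-v_p(x)} = 11^{-2} = 1/121.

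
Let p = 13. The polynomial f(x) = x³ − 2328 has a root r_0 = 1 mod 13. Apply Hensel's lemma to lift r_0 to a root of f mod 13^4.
r_3 = 7931 (mod 28561)

Hensel: r_{i+1} = r_i − f(r_i)/f′(r_i) mod 13^{i+2}, where f′(x) = 3x². Iterate:
  r_0 = 1 (mod 13)
  r_1 = 157 (mod 169)
  r_2 = 1340 (mod 2197)
  r_3 = 7931 (mod 28561)
Final: r = 7931 with f(r) ≡ 0 mod 13^4.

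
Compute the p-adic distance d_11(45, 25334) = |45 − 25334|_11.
d_11(45, 25334) = 1/1331

Step 1 — x − y = 45 − 25334 = -25289. Step 2 — v_11(-25289) = 3 (factor: -25289 = −(11^3 · 19); the sign does not affect v_p). Step 3 — |x − y|_11 = 11^{-3} = 1/1331.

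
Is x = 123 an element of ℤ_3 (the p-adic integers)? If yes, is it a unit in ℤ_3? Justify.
x ∈ ℤ_3 but not a unit; v_3(x) = 1 > 0

ℤ_3 = {x ∈ ℚ_3 : v_3(x) ≥ 0} and ℤ_3^× = {x ∈ ℤ_3 : v_3(x) = 0}. Here v_3(123) = v_3(num) − v_3(den) = 1; compare against these criteria.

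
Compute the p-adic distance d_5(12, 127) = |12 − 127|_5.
d_5(12, 127) = 1/5

Step 1 — x − y = 12 − 127 = -115. Step 2 — v_5(-115) = 1 (factor: -115 = −(5^1 · 23); the sign does not affect v_p). Step 3 — |x − y|_5 = 5^{-1} = 1/5.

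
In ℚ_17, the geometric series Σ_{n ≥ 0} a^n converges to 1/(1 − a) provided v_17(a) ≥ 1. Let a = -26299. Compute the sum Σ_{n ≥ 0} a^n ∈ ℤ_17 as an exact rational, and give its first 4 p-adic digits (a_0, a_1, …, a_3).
Σ a^n = 1/(1 − a) = 1/26300;  first 4 digits = (1, 0, 11, 11)

v_17(a) = 2 ≥ 1, so the series converges in ℤ_17 to 1/(1 − a) = 1/(1 − (-26299)) = 1/26300. Expand this rational in ℤ_17: compute digits iteratively via d_i = x_i mod 17, x_{i+1} = (x_i − d_i)/17. The first 4 digits are (1, 0, 11, 11).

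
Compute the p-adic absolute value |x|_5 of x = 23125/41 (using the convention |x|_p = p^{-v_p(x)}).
|23125/41|_5 = 1/625

Step 1 — compute v_5(x) by factoring powers of 5 out of the numerator and denominator: v_5(23125/41) = 4. Step 2 — apply |x|_p = p^{-v_p(x)} = 5^{-4} = 1/625.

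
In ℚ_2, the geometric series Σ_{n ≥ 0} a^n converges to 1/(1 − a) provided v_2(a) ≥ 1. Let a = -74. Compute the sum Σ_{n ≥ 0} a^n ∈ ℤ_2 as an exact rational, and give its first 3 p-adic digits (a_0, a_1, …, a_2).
Σ a^n = 1/(1 − a) = 1/75;  first 3 digits = (1, 1, 0)

v_2(a) = 1 ≥ 1, so the series converges in ℤ_2 to 1/(1 − a) = 1/(1 − (-74)) = 1/75. Expand this rational in ℤ_2: compute digits iteratively via d_i = x_i mod 2, x_{i+1} = (x_i − d_i)/2. The first 3 digits are (1, 1, 0).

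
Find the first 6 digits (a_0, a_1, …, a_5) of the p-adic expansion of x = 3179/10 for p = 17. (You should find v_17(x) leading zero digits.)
(a_0, …, a_5) = (0, 0, 13, 1, 5, 15)

v_17(3179/10) = 2, so a_0 = ... = a_1 = 0. Factor out: x = 17^2 · u with u = 11/10 a unit in ℤ_17. Expand u iteratively via a_{v+i} = u_i mod 17, u_{i+1} = (u_i − a_{v+i})/17:
  u_0 = 11/10;  a_2 = 13;  u_1 = (u_0 − 13)/17 = -7/10
  u_1 = -7/10;  a_3 = 1;  u_2 = (u_1 − 1)/17 = -1/10
  u_2 = -1/10;  a_4 = 5;  u_3 = (u_2 − 5)/17 = -3/10
  u_3 = -3/10;  a_5 = 15;  u_4 = (u_3 − 15)/17 = -9/10
Digits: (0, 0, 13, 1, 5, 15).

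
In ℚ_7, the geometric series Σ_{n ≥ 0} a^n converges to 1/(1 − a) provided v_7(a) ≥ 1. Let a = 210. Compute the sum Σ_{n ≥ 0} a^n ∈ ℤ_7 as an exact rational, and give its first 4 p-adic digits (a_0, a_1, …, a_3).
Σ a^n = 1/(1 − a) = -1/209;  first 4 digits = (1, 2, 1, 4)

v_7(a) = 1 ≥ 1, so the series converges in ℤ_7 to 1/(1 − a) = 1/(1 − 210) = -1/209. Expand this rational in ℤ_7: compute digits iteratively via d_i = x_i mod 7, x_{i+1} = (x_i − d_i)/7. The first 4 digits are (1, 2, 1, 4).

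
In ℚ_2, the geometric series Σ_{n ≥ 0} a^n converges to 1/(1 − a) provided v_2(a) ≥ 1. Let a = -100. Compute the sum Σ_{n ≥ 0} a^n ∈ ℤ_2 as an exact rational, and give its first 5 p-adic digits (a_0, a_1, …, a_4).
Σ a^n = 1/(1 − a) = 1/101;  first 5 digits = (1, 0, 1, 1, 0)

v_2(a) = 2 ≥ 1, so the series converges in ℤ_2 to 1/(1 − a) = 1/(1 − (-100)) = 1/101. Expand this rational in ℤ_2: compute digits iteratively via d_i = x_i mod 2, x_{i+1} = (x_i − d_i)/2. The first 5 digits are (1, 0, 1, 1, 0).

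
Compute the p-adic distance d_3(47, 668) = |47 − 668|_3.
d_3(47, 668) = 1/27

Step 1 — x − y = 47 − 668 = -621. Step 2 — v_3(-621) = 3 (factor: -621 = −(3^3 · 23); the sign does not affect v_p). Step 3 — |x − y|_3 = 3^{-3} = 1/27.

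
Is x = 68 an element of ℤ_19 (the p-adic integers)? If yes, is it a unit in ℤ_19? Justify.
x ∈ ℤ_19^× (unit); v_19(x) = 0

ℤ_19 = {x ∈ ℚ_19 : v_19(x) ≥ 0} and ℤ_19^× = {x ∈ ℤ_19 : v_19(x) = 0}. Here v_19(68) = v_19(num) − v_19(den) = 0; compare against these criteria.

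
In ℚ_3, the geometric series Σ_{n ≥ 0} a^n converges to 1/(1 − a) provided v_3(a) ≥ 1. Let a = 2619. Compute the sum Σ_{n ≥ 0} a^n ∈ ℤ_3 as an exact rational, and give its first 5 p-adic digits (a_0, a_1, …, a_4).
Σ a^n = 1/(1 − a) = -1/2618;  first 5 digits = (1, 0, 0, 1, 2)

v_3(a) = 3 ≥ 1, so the series converges in ℤ_3 to 1/(1 − a) = 1/(1 − 2619) = -1/2618. Expand this rational in ℤ_3: compute digits iteratively via d_i = x_i mod 3, x_{i+1} = (x_i − d_i)/3. The first 5 digits are (1, 0, 0, 1, 2).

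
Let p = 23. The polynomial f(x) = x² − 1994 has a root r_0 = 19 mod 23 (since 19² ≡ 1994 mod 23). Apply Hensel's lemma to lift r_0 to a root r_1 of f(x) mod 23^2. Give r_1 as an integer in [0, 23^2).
r_1 = 410 (mod 529)

Hensel's recurrence: r_{i+1} = r_i − f(r_i)·(f′(r_i))^{-1} mod 23^{i+2}, with f′(x) = 2x. Iterate:
  r_0 = 19 (mod 23)
  r_1 = 410 (mod 529)
Final: r_1 = 410, and one checks f(r_1) ≡ 0 mod 23^2.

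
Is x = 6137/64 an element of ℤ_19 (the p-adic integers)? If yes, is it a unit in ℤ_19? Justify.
x ∈ ℤ_19 but not a unit; v_19(x) = 2 > 0

ℤ_19 = {x ∈ ℚ_19 : v_19(x) ≥ 0} and ℤ_19^× = {x ∈ ℤ_19 : v_19(x) = 0}. Here v_19(6137/64) = v_19(num) − v_19(den) = 2; compare against these criteria.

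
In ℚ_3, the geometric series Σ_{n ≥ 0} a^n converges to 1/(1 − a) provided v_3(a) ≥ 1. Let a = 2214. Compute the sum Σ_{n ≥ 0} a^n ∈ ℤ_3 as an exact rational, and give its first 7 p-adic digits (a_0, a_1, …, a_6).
Σ a^n = 1/(1 − a) = -1/2213;  first 7 digits = (1, 0, 0, 1, 0, 0, 1)

v_3(a) = 3 ≥ 1, so the series converges in ℤ_3 to 1/(1 − a) = 1/(1 − 2214) = -1/2213. Expand this rational in ℤ_3: compute digits iteratively via d_i = x_i mod 3, x_{i+1} = (x_i − d_i)/3. The first 7 digits are (1, 0, 0, 1, 0, 0, 1).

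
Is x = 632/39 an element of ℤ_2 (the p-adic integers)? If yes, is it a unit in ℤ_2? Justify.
x ∈ ℤ_2 but not a unit; v_2(x) = 3 > 0

ℤ_2 = {x ∈ ℚ_2 : v_2(x) ≥ 0} and ℤ_2^× = {x ∈ ℤ_2 : v_2(x) = 0}. Here v_2(632/39) = v_2(num) − v_2(den) = 3; compare against these criteria.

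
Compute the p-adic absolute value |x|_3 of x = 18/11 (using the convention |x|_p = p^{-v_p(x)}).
|18/11|_3 = 1/9

Step 1 — compute v_3(x) by factoring powers of 3 out of the numerator and denominator: v_3(18/11) = 2. Step 2 — apply |x|_p = p^{-v_p(x)} = 3^{-2} = 1/9.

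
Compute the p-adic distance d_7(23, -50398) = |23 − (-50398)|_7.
d_7(23, -50398) = 1/16807

Step 1 — x − y = 23 − (-50398) = 50421. Step 2 — v_7(50421) = 5 (factor: 50421 = (7^5 · 3); the sign does not affect v_p). Step 3 — |x − y|_7 = 7^{-5} = 1/16807.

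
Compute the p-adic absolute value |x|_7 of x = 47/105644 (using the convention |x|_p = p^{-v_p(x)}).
|47/105644|_7 = 2401

Step 1 — compute v_7(x) by factoring powers of 7 out of the numerator and denominator: v_7(47/105644) = -4. Step 2 — apply |x|_p = p^{-v_p(x)} = 7^{4} = 2401.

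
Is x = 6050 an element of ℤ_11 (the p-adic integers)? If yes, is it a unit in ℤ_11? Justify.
x ∈ ℤ_11 but not a unit; v_11(x) = 2 > 0

ℤ_11 = {x ∈ ℚ_11 : v_11(x) ≥ 0} and ℤ_11^× = {x ∈ ℤ_11 : v_11(x) = 0}. Here v_11(6050) = v_11(num) − v_11(den) = 2; compare against these criteria.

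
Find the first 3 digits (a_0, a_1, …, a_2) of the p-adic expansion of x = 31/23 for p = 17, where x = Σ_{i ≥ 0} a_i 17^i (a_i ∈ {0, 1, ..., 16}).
(a_0, …, a_2) = (8, 7, 4)

v_17(31/23) = 0 (numerator and denominator both coprime to 17), so x ∈ ℤ_17^×. Compute digits iteratively via a_i = x_i mod 17, x_{i+1} = (x_i − a_i)/17, with x_0 = x:
  x_0 = 31/23;  a_0 = 8;  x_1 = (x_0 − 8)/17 = -9/23
  x_1 = -9/23;  a_1 = 7;  x_2 = (x_1 − 7)/17 = -10/23
  x_2 = -10/23;  a_2 = 4;  x_3 = (x_2 − 4)/17 = -6/23
Digits: (8, 7, 4).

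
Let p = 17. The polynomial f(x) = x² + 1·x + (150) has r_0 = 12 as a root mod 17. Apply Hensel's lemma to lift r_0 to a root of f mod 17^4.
r_3 = 34148 (mod 83521)

Hensel: r_{i+1} = r_i − f(r_i)·(f′(r_i))^{-1} mod 17^{i+2}, f′(x) = 2x + 1. Iterate:
  r_0 = 12 (mod 17)
  r_1 = 46 (mod 289)
  r_2 = 4670 (mod 4913)
  r_3 = 34148 (mod 83521)
Final: r = 34148 satisfies f(r) ≡ 0 mod 17^4.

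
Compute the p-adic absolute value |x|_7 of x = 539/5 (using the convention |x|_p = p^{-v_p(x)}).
|539/5|_7 = 1/49

Step 1 — compute v_7(x) by factoring powers of 7 out of the numerator and denominator: v_7(539/5) = 2. Step 2 — apply |x|_p = p^{-v_p(x)} = 7^{-2} = 1/49.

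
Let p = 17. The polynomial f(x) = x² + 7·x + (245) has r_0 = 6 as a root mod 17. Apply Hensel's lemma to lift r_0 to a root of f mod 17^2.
r_1 = 278 (mod 289)

Hensel: r_{i+1} = r_i − f(r_i)·(f′(r_i))^{-1} mod 17^{i+2}, f′(x) = 2x + 7. Iterate:
  r_0 = 6 (mod 17)
  r_1 = 278 (mod 289)
Final: r = 278 satisfies f(r) ≡ 0 mod 17^2.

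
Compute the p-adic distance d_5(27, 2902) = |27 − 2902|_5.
d_5(27, 2902) = 1/125

Step 1 — x − y = 27 − 2902 = -2875. Step 2 — v_5(-2875) = 3 (factor: -2875 = −(5^3 · 23); the sign does not affect v_p). Step 3 — |x − y|_5 = 5^{-3} = 1/125.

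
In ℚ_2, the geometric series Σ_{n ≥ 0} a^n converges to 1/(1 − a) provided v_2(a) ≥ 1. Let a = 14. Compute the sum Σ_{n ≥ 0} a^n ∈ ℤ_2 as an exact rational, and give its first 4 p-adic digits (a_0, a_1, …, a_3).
Σ a^n = 1/(1 − a) = -1/13;  first 4 digits = (1, 1, 0, 1)

v_2(a) = 1 ≥ 1, so the series converges in ℤ_2 to 1/(1 − a) = 1/(1 − 14) = -1/13. Expand this rational in ℤ_2: compute digits iteratively via d_i = x_i mod 2, x_{i+1} = (x_i − d_i)/2. The first 4 digits are (1, 1, 0, 1).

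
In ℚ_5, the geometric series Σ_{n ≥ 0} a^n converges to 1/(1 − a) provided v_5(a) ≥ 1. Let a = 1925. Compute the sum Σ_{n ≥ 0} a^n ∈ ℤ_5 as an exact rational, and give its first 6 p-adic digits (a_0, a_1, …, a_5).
Σ a^n = 1/(1 − a) = -1/1924;  first 6 digits = (1, 0, 2, 0, 2, 1)

v_5(a) = 2 ≥ 1, so the series converges in ℤ_5 to 1/(1 − a) = 1/(1 − 1925) = -1/1924. Expand this rational in ℤ_5: compute digits iteratively via d_i = x_i mod 5, x_{i+1} = (x_i − d_i)/5. The first 6 digits are (1, 0, 2, 0, 2, 1).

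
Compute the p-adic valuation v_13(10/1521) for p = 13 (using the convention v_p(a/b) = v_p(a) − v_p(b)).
v_13(10/1521) = -2

Factor powers of 13 from the numerator and denominator of the reduced fraction: 10 = 13^0 · 10 and 1521 = 13^2 · 9. Apply v_p(a/b) = v_p(a) − v_p(b): v_13(10/1521) = 0 − 2 = -2.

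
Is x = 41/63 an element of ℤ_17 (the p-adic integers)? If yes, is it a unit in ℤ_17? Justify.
x ∈ ℤ_17^× (unit); v_17(x) = 0

ℤ_17 = {x ∈ ℚ_17 : v_17(x) ≥ 0} and ℤ_17^× = {x ∈ ℤ_17 : v_17(x) = 0}. Here v_17(41/63) = v_17(num) − v_17(den) = 0; compare against these criteria.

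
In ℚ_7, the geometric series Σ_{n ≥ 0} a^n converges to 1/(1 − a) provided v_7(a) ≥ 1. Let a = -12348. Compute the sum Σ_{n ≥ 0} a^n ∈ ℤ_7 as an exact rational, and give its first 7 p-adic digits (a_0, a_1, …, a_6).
Σ a^n = 1/(1 − a) = 1/12349;  first 7 digits = (1, 0, 0, 6, 1, 6, 0)

v_7(a) = 3 ≥ 1, so the series converges in ℤ_7 to 1/(1 − a) = 1/(1 − (-12348)) = 1/12349. Expand this rational in ℤ_7: compute digits iteratively via d_i = x_i mod 7, x_{i+1} = (x_i − d_i)/7. The first 7 digits are (1, 0, 0, 6, 1, 6, 0).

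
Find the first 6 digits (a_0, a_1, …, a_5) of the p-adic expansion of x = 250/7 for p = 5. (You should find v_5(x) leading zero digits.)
(a_0, …, a_5) = (0, 0, 0, 1, 2, 1)

v_5(250/7) = 3, so a_0 = ... = a_2 = 0. Factor out: x = 5^3 · u with u = 2/7 a unit in ℤ_5. Expand u iteratively via a_{v+i} = u_i mod 5, u_{i+1} = (u_i − a_{v+i})/5:
  u_0 = 2/7;  a_3 = 1;  u_1 = (u_0 − 1)/5 = -1/7
  u_1 = -1/7;  a_4 = 2;  u_2 = (u_1 − 2)/5 = -3/7
  u_2 = -3/7;  a_5 = 1;  u_3 = (u_2 − 1)/5 = -2/7
Digits: (0, 0, 0, 1, 2, 1).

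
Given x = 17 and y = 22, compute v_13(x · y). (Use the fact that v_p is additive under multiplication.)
v_13(374) = 0

v_p(x) = 0 (factor: 17 = 13^0 · 17); v_p(y) = 0 (factor: 22 = 13^0 · 22). Additivity: v_p(xy) = v_p(x) + v_p(y) = 0 + 0 = 0. (Direct check: xy = 374 = 13^0 · (374).)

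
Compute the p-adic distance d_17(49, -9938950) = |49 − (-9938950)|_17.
d_17(49, -9938950) = 1/1419857

Step 1 — x − y = 49 − (-9938950) = 9938999. Step 2 — v_17(9938999) = 5 (factor: 9938999 = (17^5 · 7); the sign does not affect v_p). Step 3 — |x − y|_17 = 17^{-5} = 1/1419857.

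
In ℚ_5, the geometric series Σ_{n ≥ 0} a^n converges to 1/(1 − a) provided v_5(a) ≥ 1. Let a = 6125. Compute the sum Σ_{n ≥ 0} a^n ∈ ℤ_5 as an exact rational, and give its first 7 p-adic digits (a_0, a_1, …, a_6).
Σ a^n = 1/(1 − a) = -1/6124;  first 7 digits = (1, 0, 0, 4, 4, 1, 1)

v_5(a) = 3 ≥ 1, so the series converges in ℤ_5 to 1/(1 − a) = 1/(1 − 6125) = -1/6124. Expand this rational in ℤ_5: compute digits iteratively via d_i = x_i mod 5, x_{i+1} = (x_i − d_i)/5. The first 7 digits are (1, 0, 0, 4, 4, 1, 1).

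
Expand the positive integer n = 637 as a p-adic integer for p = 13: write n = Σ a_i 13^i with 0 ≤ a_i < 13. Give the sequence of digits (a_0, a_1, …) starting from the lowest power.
(a_0, a_1, …) = (0, 10, 3)

Repeated division by 13 gives the digits low-to-high: 637 = 10·13^1 + 3·13^2. Digit sequence: (0, 10, 3).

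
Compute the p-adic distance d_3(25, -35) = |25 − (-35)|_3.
d_3(25, -35) = 1/3

Step 1 — x − y = 25 − (-35) = 60. Step 2 — v_3(60) = 1 (factor: 60 = (3^1 · 20); the sign does not affect v_p). Step 3 — |x − y|_3 = 3^{-1} = 1/3.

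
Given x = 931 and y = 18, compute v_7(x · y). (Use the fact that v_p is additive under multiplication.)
v_7(16758) = 2

v_p(x) = 2 (factor: 931 = 7^2 · 19); v_p(y) = 0 (factor: 18 = 7^0 · 18). Additivity: v_p(xy) = v_p(x) + v_p(y) = 2 + 0 = 2. (Direct check: xy = 16758 = 7^2 · (342).)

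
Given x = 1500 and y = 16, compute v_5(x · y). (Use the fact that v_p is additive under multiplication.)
v_5(24000) = 3

v_p(x) = 3 (factor: 1500 = 5^3 · 12); v_p(y) = 0 (factor: 16 = 5^0 · 16). Additivity: v_p(xy) = v_p(x) + v_p(y) = 3 + 0 = 3. (Direct check: xy = 24000 = 5^3 · (192).)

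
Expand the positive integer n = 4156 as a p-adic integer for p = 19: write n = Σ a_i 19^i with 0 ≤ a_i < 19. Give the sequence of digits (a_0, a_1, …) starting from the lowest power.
(a_0, a_1, …) = (14, 9, 11)

Repeated division by 19 gives the digits low-to-high: 4156 = 14 + 9·19^1 + 11·19^2. Digit sequence: (14, 9, 11).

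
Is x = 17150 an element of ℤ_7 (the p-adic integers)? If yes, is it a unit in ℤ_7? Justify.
x ∈ ℤ_7 but not a unit; v_7(x) = 3 > 0

ℤ_7 = {x ∈ ℚ_7 : v_7(x) ≥ 0} and ℤ_7^× = {x ∈ ℤ_7 : v_7(x) = 0}. Here v_7(17150) = v_7(num) − v_7(den) = 3; compare against these criteria.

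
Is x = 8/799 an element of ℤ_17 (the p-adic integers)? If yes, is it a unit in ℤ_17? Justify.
x ∉ ℤ_17 (v_17(x) = -1 < 0)

ℤ_17 = {x ∈ ℚ_17 : v_17(x) ≥ 0} and ℤ_17^× = {x ∈ ℤ_17 : v_17(x) = 0}. Here v_17(8/799) = v_17(num) − v_17(den) = -1; compare against these criteria.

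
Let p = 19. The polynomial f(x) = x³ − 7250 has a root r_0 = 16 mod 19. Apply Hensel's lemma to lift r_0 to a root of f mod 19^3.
r_2 = 1764 (mod 6859)

Hensel: r_{i+1} = r_i − f(r_i)/f′(r_i) mod 19^{i+2}, where f′(x) = 3x². Iterate:
  r_0 = 16 (mod 19)
  r_1 = 320 (mod 361)
  r_2 = 1764 (mod 6859)
Final: r = 1764 with f(r) ≡ 0 mod 19^3.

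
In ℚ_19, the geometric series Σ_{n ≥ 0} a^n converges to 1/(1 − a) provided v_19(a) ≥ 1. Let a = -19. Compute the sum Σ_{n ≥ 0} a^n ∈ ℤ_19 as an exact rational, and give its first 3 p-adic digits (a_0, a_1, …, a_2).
Σ a^n = 1/(1 − a) = 1/20;  first 3 digits = (1, 18, 0)

v_19(a) = 1 ≥ 1, so the series converges in ℤ_19 to 1/(1 − a) = 1/(1 − (-19)) = 1/20. Expand this rational in ℤ_19: compute digits iteratively via d_i = x_i mod 19, x_{i+1} = (x_i − d_i)/19. The first 3 digits are (1, 18, 0).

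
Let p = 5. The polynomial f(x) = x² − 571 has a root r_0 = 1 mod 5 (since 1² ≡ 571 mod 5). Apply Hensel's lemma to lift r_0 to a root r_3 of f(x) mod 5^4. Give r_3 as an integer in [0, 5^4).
r_3 = 486 (mod 625)

Hensel's recurrence: r_{i+1} = r_i − f(r_i)·(f′(r_i))^{-1} mod 5^{i+2}, with f′(x) = 2x. Iterate:
  r_0 = 1 (mod 5)
  r_1 = 11 (mod 25)
  r_2 = 111 (mod 125)
  r_3 = 486 (mod 625)
Final: r_3 = 486, and one checks f(r_3) ≡ 0 mod 5^4.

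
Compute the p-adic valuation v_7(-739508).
v_7(-739508) = 5

v_7(n) is the largest exponent k such that 7^k divides n. Factor out: -739508 = -7^5 · 44. (Sign doesn't affect v_p.) So v_7(-739508) = 5.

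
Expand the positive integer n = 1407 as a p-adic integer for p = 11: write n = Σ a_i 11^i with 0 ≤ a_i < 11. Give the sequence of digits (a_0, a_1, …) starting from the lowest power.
(a_0, a_1, …) = (10, 6, 0, 1)

Repeated division by 11 gives the digits low-to-high: 1407 = 10 + 6·11^1 + 1·11^3. Digit sequence: (10, 6, 0, 1).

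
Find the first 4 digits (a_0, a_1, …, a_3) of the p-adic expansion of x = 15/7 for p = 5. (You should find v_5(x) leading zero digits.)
(a_0, …, a_3) = (0, 4, 0, 2)

v_5(15/7) = 1, so a_0 = ... = a_0 = 0. Factor out: x = 5^1 · u with u = 3/7 a unit in ℤ_5. Expand u iteratively via a_{v+i} = u_i mod 5, u_{i+1} = (u_i − a_{v+i})/5:
  u_0 = 3/7;  a_1 = 4;  u_1 = (u_0 − 4)/5 = -5/7
  u_1 = -5/7;  a_2 = 0;  u_2 = (u_1 − 0)/5 = -1/7
  u_2 = -1/7;  a_3 = 2;  u_3 = (u_2 − 2)/5 = -3/7
Digits: (0, 4, 0, 2).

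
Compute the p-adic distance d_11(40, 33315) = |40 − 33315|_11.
d_11(40, 33315) = 1/1331

Step 1 — x − y = 40 − 33315 = -33275. Step 2 — v_11(-33275) = 3 (factor: -33275 = −(11^3 · 25); the sign does not affect v_p). Step 3 — |x − y|_11 = 11^{-3} = 1/1331.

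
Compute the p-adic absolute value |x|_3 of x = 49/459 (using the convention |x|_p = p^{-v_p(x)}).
|49/459|_3 = 27

Step 1 — compute v_3(x) by factoring powers of 3 out of the numerator and denominator: v_3(49/459) = -3. Step 2 — apply |x|_p = p^{-v_p(x)} = 3^{3} = 27.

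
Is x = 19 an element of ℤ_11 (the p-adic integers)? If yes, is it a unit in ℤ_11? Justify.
x ∈ ℤ_11^× (unit); v_11(x) = 0

ℤ_11 = {x ∈ ℚ_11 : v_11(x) ≥ 0} and ℤ_11^× = {x ∈ ℤ_11 : v_11(x) = 0}. Here v_11(19) = v_11(num) − v_11(den) = 0; compare against these criteria.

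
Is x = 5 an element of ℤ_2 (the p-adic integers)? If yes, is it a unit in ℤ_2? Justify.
x ∈ ℤ_2^× (unit); v_2(x) = 0

ℤ_2 = {x ∈ ℚ_2 : v_2(x) ≥ 0} and ℤ_2^× = {x ∈ ℤ_2 : v_2(x) = 0}. Here v_2(5) = v_2(num) − v_2(den) = 0; compare against these criteria.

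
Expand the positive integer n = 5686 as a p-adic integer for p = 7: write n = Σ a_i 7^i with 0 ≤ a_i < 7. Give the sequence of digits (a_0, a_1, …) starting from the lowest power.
(a_0, a_1, …) = (2, 0, 4, 2, 2)

Repeated division by 7 gives the digits low-to-high: 5686 = 2 + 4·7^2 + 2·7^3 + 2·7^4. Digit sequence: (2, 0, 4, 2, 2).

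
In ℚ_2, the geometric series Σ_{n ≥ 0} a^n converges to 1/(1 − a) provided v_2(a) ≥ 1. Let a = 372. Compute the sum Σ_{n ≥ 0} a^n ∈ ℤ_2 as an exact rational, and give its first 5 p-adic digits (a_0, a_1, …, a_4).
Σ a^n = 1/(1 − a) = -1/371;  first 5 digits = (1, 0, 1, 0, 0)

v_2(a) = 2 ≥ 1, so the series converges in ℤ_2 to 1/(1 − a) = 1/(1 − 372) = -1/371. Expand this rational in ℤ_2: compute digits iteratively via d_i = x_i mod 2, x_{i+1} = (x_i − d_i)/2. The first 5 digits are (1, 0, 1, 0, 0).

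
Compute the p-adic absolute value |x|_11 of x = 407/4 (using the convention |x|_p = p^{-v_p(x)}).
|407/4|_11 = 1/11

Step 1 — compute v_11(x) by factoring powers of 11 out of the numerator and denominator: v_11(407/4) = 1. Step 2 — apply |x|_p = p^{-v_p(x)} = 11^{-1} = 1/11.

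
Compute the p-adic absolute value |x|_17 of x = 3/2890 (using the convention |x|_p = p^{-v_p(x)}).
|3/2890|_17 = 289

Step 1 — compute v_17(x) by factoring powers of 17 out of the numerator and denominator: v_17(3/2890) = -2. Step 2 — apply |x|_p = p^{-v_p(x)} = 17^{2} = 289.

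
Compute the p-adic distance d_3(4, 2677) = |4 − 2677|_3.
d_3(4, 2677) = 1/243

Step 1 — x − y = 4 − 2677 = -2673. Step 2 — v_3(-2673) = 5 (factor: -2673 = −(3^5 · 11); the sign does not affect v_p). Step 3 — |x − y|_3 = 3^{-5} = 1/243.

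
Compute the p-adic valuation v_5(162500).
v_5(162500) = 5

v_5(n) is the largest exponent k such that 5^k divides n. Factor out: 162500 = 5^5 · 52. (Sign doesn't affect v_p.) So v_5(162500) = 5.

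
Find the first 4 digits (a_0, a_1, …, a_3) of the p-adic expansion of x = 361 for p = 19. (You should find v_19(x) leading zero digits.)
(a_0, …, a_3) = (0, 0, 1, 0)

v_19(361) = 2, so a_0 = ... = a_1 = 0. Factor out: x = 19^2 · u with u = 1 a unit in ℤ_19. Expand u iteratively via a_{v+i} = u_i mod 19, u_{i+1} = (u_i − a_{v+i})/19:
  u_0 = 1;  a_2 = 1;  u_1 = (u_0 − 1)/19 = 0
  u_1 = 0;  a_3 = 0;  u_2 = (u_1 − 0)/19 = 0
Digits: (0, 0, 1, 0).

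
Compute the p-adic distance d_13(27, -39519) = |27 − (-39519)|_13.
d_13(27, -39519) = 1/2197

Step 1 — x − y = 27 − (-39519) = 39546. Step 2 — v_13(39546) = 3 (factor: 39546 = (13^3 · 18); the sign does not affect v_p). Step 3 — |x − y|_13 = 13^{-3} = 1/2197.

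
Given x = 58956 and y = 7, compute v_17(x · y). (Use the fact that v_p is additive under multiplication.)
v_17(412692) = 3

v_p(x) = 3 (factor: 58956 = 17^3 · 12); v_p(y) = 0 (factor: 7 = 17^0 · 7). Additivity: v_p(xy) = v_p(x) + v_p(y) = 3 + 0 = 3. (Direct check: xy = 412692 = 17^3 · (84).)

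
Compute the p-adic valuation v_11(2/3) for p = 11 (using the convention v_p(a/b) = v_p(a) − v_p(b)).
v_11(2/3) = 0

Factor powers of 11 from the numerator and denominator of the reduced fraction: 2 = 11^0 · 2 and 3 = 11^0 · 3. Apply v_p(a/b) = v_p(a) − v_p(b): v_11(2/3) = 0 − 0 = 0.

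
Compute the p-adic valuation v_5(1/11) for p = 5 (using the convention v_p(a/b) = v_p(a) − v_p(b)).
v_5(1/11) = 0

Factor powers of 5 from the numerator and denominator of the reduced fraction: 1 = 5^0 · 1 and 11 = 5^0 · 11. Apply v_p(a/b) = v_p(a) − v_p(b): v_5(1/11) = 0 − 0 = 0.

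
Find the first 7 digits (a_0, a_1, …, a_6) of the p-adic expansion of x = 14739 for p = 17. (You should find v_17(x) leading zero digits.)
(a_0, …, a_6) = (0, 0, 0, 3, 0, 0, 0)

v_17(14739) = 3, so a_0 = ... = a_2 = 0. Factor out: x = 17^3 · u with u = 3 a unit in ℤ_17. Expand u iteratively via a_{v+i} = u_i mod 17, u_{i+1} = (u_i − a_{v+i})/17:
  u_0 = 3;  a_3 = 3;  u_1 = (u_0 − 3)/17 = 0
  u_1 = 0;  a_4 = 0;  u_2 = (u_1 − 0)/17 = 0
  u_2 = 0;  a_5 = 0;  u_3 = (u_2 − 0)/17 = 0
  u_3 = 0;  a_6 = 0;  u_4 = (u_3 − 0)/17 = 0
Digits: (0, 0, 0, 3, 0, 0, 0).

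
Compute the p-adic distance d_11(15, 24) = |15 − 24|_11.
d_11(15, 24) = 1

Step 1 — x − y = 15 − 24 = -9. Step 2 — v_11(-9) = 0 (factor: -9 = −(11^0 · 9); the sign does not affect v_p). Step 3 — |x − y|_11 = 11^{0} = 1.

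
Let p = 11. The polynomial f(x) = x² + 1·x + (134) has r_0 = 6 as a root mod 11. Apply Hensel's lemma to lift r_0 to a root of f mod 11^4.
r_3 = 9840 (mod 14641)

Hensel: r_{i+1} = r_i − f(r_i)·(f′(r_i))^{-1} mod 11^{i+2}, f′(x) = 2x + 1. Iterate:
  r_0 = 6 (mod 11)
  r_1 = 39 (mod 121)
  r_2 = 523 (mod 1331)
  r_3 = 9840 (mod 14641)
Final: r = 9840 satisfies f(r) ≡ 0 mod 11^4.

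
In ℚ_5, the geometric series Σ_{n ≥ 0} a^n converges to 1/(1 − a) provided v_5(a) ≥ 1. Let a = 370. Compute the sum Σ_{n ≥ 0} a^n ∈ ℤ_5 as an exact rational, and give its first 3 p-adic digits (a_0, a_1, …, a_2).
Σ a^n = 1/(1 − a) = -1/369;  first 3 digits = (1, 4, 0)

v_5(a) = 1 ≥ 1, so the series converges in ℤ_5 to 1/(1 − a) = 1/(1 − 370) = -1/369. Expand this rational in ℤ_5: compute digits iteratively via d_i = x_i mod 5, x_{i+1} = (x_i − d_i)/5. The first 3 digits are (1, 4, 0).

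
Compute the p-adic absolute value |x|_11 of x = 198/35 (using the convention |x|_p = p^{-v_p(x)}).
|198/35|_11 = 1/11

Step 1 — compute v_11(x) by factoring powers of 11 out of the numerator and denominator: v_11(198/35) = 1. Step 2 — apply |x|_p = p^{-v_p(x)} = 11^{-1} = 1/11.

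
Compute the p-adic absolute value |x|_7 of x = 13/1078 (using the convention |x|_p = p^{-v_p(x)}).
|13/1078|_7 = 49

Step 1 — compute v_7(x) by factoring powers of 7 out of the numerator and denominator: v_7(13/1078) = -2. Step 2 — apply |x|_p = p^{-v_p(x)} = 7^{2} = 49.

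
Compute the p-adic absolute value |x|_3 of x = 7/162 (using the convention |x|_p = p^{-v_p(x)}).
|7/162|_3 = 81

Step 1 — compute v_3(x) by factoring powers of 3 out of the numerator and denominator: v_3(7/162) = -4. Step 2 — apply |x|_p = p^{-v_p(x)} = 3^{4} = 81.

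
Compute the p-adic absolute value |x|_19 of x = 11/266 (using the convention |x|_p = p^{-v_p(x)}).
|11/266|_19 = 19

Step 1 — compute v_19(x) by factoring powers of 19 out of the numerator and denominator: v_19(11/266) = -1. Step 2 — apply |x|_p = p^{-v_p(x)} = 19^{1} = 19.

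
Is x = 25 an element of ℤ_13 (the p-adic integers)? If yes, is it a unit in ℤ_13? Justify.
x ∈ ℤ_13^× (unit); v_13(x) = 0

ℤ_13 = {x ∈ ℚ_13 : v_13(x) ≥ 0} and ℤ_13^× = {x ∈ ℤ_13 : v_13(x) = 0}. Here v_13(25) = v_13(num) − v_13(den) = 0; compare against these criteria.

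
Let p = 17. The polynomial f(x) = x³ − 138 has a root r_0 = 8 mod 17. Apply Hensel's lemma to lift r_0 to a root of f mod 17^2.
r_1 = 280 (mod 289)

Hensel: r_{i+1} = r_i − f(r_i)/f′(r_i) mod 17^{i+2}, where f′(x) = 3x². Iterate:
  r_0 = 8 (mod 17)
  r_1 = 280 (mod 289)
Final: r = 280 with f(r) ≡ 0 mod 17^2.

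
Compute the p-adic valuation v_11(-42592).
v_11(-42592) = 3

v_11(n) is the largest exponent k such that 11^k divides n. Factor out: -42592 = -11^3 · 32. (Sign doesn't affect v_p.) So v_11(-42592) = 3.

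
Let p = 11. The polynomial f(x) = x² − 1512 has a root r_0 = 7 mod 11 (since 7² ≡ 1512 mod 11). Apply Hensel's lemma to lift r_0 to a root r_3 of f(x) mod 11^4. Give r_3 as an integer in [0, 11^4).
r_3 = 11667 (mod 14641)

Hensel's recurrence: r_{i+1} = r_i − f(r_i)·(f′(r_i))^{-1} mod 11^{i+2}, with f′(x) = 2x. Iterate:
  r_0 = 7 (mod 11)
  r_1 = 51 (mod 121)
  r_2 = 1019 (mod 1331)
  r_3 = 11667 (mod 14641)
Final: r_3 = 11667, and one checks f(r_3) ≡ 0 mod 11^4.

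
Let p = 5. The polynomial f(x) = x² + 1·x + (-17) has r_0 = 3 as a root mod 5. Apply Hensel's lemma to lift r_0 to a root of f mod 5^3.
r_2 = 43 (mod 125)

Hensel: r_{i+1} = r_i − f(r_i)·(f′(r_i))^{-1} mod 5^{i+2}, f′(x) = 2x + 1. Iterate:
  r_0 = 3 (mod 5)
  r_1 = 18 (mod 25)
  r_2 = 43 (mod 125)
Final: r = 43 satisfies f(r) ≡ 0 mod 5^3.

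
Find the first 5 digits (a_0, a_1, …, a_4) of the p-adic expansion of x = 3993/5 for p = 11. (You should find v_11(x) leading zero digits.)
(a_0, …, a_4) = (0, 0, 0, 5, 4)

v_11(3993/5) = 3, so a_0 = ... = a_2 = 0. Factor out: x = 11^3 · u with u = 3/5 a unit in ℤ_11. Expand u iteratively via a_{v+i} = u_i mod 11, u_{i+1} = (u_i − a_{v+i})/11:
  u_0 = 3/5;  a_3 = 5;  u_1 = (u_0 − 5)/11 = -2/5
  u_1 = -2/5;  a_4 = 4;  u_2 = (u_1 − 4)/11 = -2/5
Digits: (0, 0, 0, 5, 4).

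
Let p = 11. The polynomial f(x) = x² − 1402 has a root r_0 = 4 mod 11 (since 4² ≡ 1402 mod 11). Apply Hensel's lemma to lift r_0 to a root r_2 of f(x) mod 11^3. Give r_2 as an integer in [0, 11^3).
r_2 = 1115 (mod 1331)

Hensel's recurrence: r_{i+1} = r_i − f(r_i)·(f′(r_i))^{-1} mod 11^{i+2}, with f′(x) = 2x. Iterate:
  r_0 = 4 (mod 11)
  r_1 = 26 (mod 121)
  r_2 = 1115 (mod 1331)
Final: r_2 = 1115, and one checks f(r_2) ≡ 0 mod 11^3.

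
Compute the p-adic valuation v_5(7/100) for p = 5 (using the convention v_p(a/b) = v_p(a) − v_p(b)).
v_5(7/100) = -2

Factor powers of 5 from the numerator and denominator of the reduced fraction: 7 = 5^0 · 7 and 100 = 5^2 · 4. Apply v_p(a/b) = v_p(a) − v_p(b): v_5(7/100) = 0 − 2 = -2.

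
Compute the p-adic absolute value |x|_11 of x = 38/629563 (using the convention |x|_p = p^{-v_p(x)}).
|38/629563|_11 = 14641

Step 1 — compute v_11(x) by factoring powers of 11 out of the numerator and denominator: v_11(38/629563) = -4. Step 2 — apply |x|_p = p^{-v_p(x)} = 11^{4} = 14641.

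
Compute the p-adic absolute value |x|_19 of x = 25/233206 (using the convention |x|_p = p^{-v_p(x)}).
|25/233206|_19 = 6859

Step 1 — compute v_19(x) by factoring powers of 19 out of the numerator and denominator: v_19(25/233206) = -3. Step 2 — apply |x|_p = p^{-v_p(x)} = 19^{3} = 6859.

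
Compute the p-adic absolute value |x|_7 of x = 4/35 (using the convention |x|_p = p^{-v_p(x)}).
|4/35|_7 = 7

Step 1 — compute v_7(x) by factoring powers of 7 out of the numerator and denominator: v_7(4/35) = -1. Step 2 — apply |x|_p = p^{-v_p(x)} = 7^{1} = 7.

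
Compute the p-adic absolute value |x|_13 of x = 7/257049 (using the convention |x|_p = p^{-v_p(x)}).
|7/257049|_13 = 28561

Step 1 — compute v_13(x) by factoring powers of 13 out of the numerator and denominator: v_13(7/257049) = -4. Step 2 — apply |x|_p = p^{-v_p(x)} = 13^{4} = 28561.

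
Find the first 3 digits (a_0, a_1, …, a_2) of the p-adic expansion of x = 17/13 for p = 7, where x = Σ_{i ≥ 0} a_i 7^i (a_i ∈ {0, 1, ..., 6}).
(a_0, …, a_2) = (4, 5, 3)

v_7(17/13) = 0 (numerator and denominator both coprime to 7), so x ∈ ℤ_7^×. Compute digits iteratively via a_i = x_i mod 7, x_{i+1} = (x_i − a_i)/7, with x_0 = x:
  x_0 = 17/13;  a_0 = 4;  x_1 = (x_0 − 4)/7 = -5/13
  x_1 = -5/13;  a_1 = 5;  x_2 = (x_1 − 5)/7 = -10/13
  x_2 = -10/13;  a_2 = 3;  x_3 = (x_2 − 3)/7 = -7/13
Digits: (4, 5, 3).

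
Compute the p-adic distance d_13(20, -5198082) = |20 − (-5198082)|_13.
d_13(20, -5198082) = 1/371293

Step 1 — x − y = 20 − (-5198082) = 5198102. Step 2 — v_13(5198102) = 5 (factor: 5198102 = (13^5 · 14); the sign does not affect v_p). Step 3 — |x − y|_13 = 13^{-5} = 1/371293.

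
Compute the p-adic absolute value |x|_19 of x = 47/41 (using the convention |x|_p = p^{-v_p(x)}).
|47/41|_19 = 1

Step 1 — compute v_19(x) by factoring powers of 19 out of the numerator and denominator: v_19(47/41) = 0. Step 2 — apply |x|_p = p^{-v_p(x)} = 19^{0} = 1.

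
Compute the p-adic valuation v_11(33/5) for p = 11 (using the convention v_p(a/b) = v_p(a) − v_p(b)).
v_11(33/5) = 1

Factor powers of 11 from the numerator and denominator of the reduced fraction: 33 = 11^1 · 3 and 5 = 11^0 · 5. Apply v_p(a/b) = v_p(a) − v_p(b): v_11(33/5) = 1 − 0 = 1.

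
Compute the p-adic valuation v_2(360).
v_2(360) = 3

v_2(n) is the largest exponent k such that 2^k divides n. Factor out: 360 = 2^3 · 45. (Sign doesn't affect v_p.) So v_2(360) = 3.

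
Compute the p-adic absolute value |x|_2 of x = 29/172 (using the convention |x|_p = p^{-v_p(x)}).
|29/172|_2 = 4

Step 1 — compute v_2(x) by factoring powers of 2 out of the numerator and denominator: v_2(29/172) = -2. Step 2 — apply |x|_p = p^{-v_p(x)} = 2^{2} = 4.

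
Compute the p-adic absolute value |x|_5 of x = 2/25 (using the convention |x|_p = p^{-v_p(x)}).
|2/25|_5 = 25

Step 1 — compute v_5(x) by factoring powers of 5 out of the numerator and denominator: v_5(2/25) = -2. Step 2 — apply |x|_p = p^{-v_p(x)} = 5^{2} = 25.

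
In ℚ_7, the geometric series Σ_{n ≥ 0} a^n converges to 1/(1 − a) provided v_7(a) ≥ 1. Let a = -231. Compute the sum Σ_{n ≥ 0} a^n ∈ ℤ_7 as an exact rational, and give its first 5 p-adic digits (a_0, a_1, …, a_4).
Σ a^n = 1/(1 − a) = 1/232;  first 5 digits = (1, 2, 6, 1, 0)

v_7(a) = 1 ≥ 1, so the series converges in ℤ_7 to 1/(1 − a) = 1/(1 − (-231)) = 1/232. Expand this rational in ℤ_7: compute digits iteratively via d_i = x_i mod 7, x_{i+1} = (x_i − d_i)/7. The first 5 digits are (1, 2, 6, 1, 0).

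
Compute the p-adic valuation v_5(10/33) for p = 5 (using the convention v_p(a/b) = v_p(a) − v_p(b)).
v_5(10/33) = 1

Factor powers of 5 from the numerator and denominator of the reduced fraction: 10 = 5^1 · 2 and 33 = 5^0 · 33. Apply v_p(a/b) = v_p(a) − v_p(b): v_5(10/33) = 1 − 0 = 1.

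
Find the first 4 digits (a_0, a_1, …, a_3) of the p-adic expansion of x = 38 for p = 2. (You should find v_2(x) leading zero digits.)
(a_0, …, a_3) = (0, 1, 1, 0)

v_2(38) = 1, so a_0 = ... = a_0 = 0. Factor out: x = 2^1 · u with u = 19 a unit in ℤ_2. Expand u iteratively via a_{v+i} = u_i mod 2, u_{i+1} = (u_i − a_{v+i})/2:
  u_0 = 19;  a_1 = 1;  u_1 = (u_0 − 1)/2 = 9
  u_1 = 9;  a_2 = 1;  u_2 = (u_1 − 1)/2 = 4
  u_2 = 4;  a_3 = 0;  u_3 = (u_2 − 0)/2 = 2
Digits: (0, 1, 1, 0).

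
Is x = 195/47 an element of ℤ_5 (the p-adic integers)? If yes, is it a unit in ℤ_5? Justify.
x ∈ ℤ_5 but not a unit; v_5(x) = 1 > 0

ℤ_5 = {x ∈ ℚ_5 : v_5(x) ≥ 0} and ℤ_5^× = {x ∈ ℤ_5 : v_5(x) = 0}. Here v_5(195/47) = v_5(num) − v_5(den) = 1; compare against these criteria.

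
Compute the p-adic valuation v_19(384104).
v_19(384104) = 3

v_19(n) is the largest exponent k such that 19^k divides n. Factor out: 384104 = 19^3 · 56. (Sign doesn't affect v_p.) So v_19(384104) = 3.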